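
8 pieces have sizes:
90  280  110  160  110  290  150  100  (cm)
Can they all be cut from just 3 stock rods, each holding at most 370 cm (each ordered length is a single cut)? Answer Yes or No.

Total = 1290 cm; ⌈1290/370⌉ = 4.
At least 4 stock rods are required, but only 3 are allowed.

No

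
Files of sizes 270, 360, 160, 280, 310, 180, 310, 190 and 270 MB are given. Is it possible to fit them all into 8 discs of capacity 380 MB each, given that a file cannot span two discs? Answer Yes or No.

Yes

A valid assignment using 8 discs:
  disc 1: 360 = 360
  disc 2: 310 = 310
  disc 3: 310 = 310
  disc 4: 280 = 280
  disc 5: 270 = 270
  disc 6: 270 = 270
  disc 7: 190 + 180 = 370
  disc 8: 160 = 160
Every load is within 380 MB, so 8 discs suffice.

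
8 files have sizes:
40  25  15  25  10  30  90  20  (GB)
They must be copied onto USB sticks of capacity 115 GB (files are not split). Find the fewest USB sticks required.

3

Total = 90 + 40 + 30 + 25 + 25 + 20 + 15 + 10 = 255 GB.
Lower bound: ⌈255/115⌉ = 3 USB sticks.
A packing using 3 USB sticks:
  USB stick 1: 90 + 25 = 115
  USB stick 2: 40 + 30 + 25 + 20 = 115
  USB stick 3: 15 + 10 = 25
This matches the lower bound, so 3 is optimal.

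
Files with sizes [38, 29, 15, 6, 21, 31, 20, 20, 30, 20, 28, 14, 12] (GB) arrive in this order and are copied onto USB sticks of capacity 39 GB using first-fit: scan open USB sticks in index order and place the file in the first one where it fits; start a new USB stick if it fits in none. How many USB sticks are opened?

9

  38 → USB stick 1 (new)  [load 38/39]
  29 → USB stick 2 (new)  [load 29/39]
  15 → USB stick 3 (new)  [load 15/39]
  6 → USB stick 2  [load 35/39]
  21 → USB stick 3  [load 36/39]
  31 → USB stick 4 (new)  [load 31/39]
  20 → USB stick 5 (new)  [load 20/39]
  20 → USB stick 6 (new)  [load 20/39]
  30 → USB stick 7 (new)  [load 30/39]
  20 → USB stick 8 (new)  [load 20/39]
  28 → USB stick 9 (new)  [load 28/39]
  14 → USB stick 5  [load 34/39]
  12 → USB stick 6  [load 32/39]
9 USB sticks opened.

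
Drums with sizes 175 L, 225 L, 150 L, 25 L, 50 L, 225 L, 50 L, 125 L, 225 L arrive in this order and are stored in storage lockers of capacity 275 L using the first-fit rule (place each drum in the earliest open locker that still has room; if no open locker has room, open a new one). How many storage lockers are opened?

  175 → locker 1 (new)  [load 175/275]
  225 → locker 2 (new)  [load 225/275]
  150 → locker 3 (new)  [load 150/275]
  25 → locker 1  [load 200/275]
  50 → locker 1  [load 250/275]
  225 → locker 4 (new)  [load 225/275]
  50 → locker 2  [load 275/275]
  125 → locker 3  [load 275/275]
  225 → locker 5 (new)  [load 225/275]
5 storage lockers opened.

5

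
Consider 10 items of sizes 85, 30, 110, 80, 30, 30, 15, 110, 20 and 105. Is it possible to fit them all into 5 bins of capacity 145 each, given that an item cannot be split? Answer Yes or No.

Yes

A valid assignment using 5 bins:
  bin 1: 110 + 30 = 140
  bin 2: 110 + 30 = 140
  bin 3: 105 + 30 = 135
  bin 4: 85 + 20 + 15 = 120
  bin 5: 80 = 80
Every load is within 145, so 5 bins suffice.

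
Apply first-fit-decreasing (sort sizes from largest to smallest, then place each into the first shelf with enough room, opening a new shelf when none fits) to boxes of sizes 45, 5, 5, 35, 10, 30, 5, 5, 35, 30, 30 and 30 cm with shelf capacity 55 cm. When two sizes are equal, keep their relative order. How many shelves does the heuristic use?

7

Sorted descending: 45, 35, 35, 30, 30, 30, 30, 10, 5, 5, 5, 5.
  45 → shelf 1 (new)  [load 45/55]
  35 → shelf 2 (new)  [load 35/55]
  35 → shelf 3 (new)  [load 35/55]
  30 → shelf 4 (new)  [load 30/55]
  30 → shelf 5 (new)  [load 30/55]
  30 → shelf 6 (new)  [load 30/55]
  30 → shelf 7 (new)  [load 30/55]
  10 → shelf 1  [load 55/55]
  5 → shelf 2  [load 40/55]
  5 → shelf 2  [load 45/55]
  5 → shelf 2  [load 50/55]
  5 → shelf 2  [load 55/55]
7 shelves opened.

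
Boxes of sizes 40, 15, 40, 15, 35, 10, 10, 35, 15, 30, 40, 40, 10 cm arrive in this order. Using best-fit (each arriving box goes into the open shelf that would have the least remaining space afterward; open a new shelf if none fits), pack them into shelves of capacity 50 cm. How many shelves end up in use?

  40 → shelf 1 (new)  [load 40/50]
  15 → shelf 2 (new)  [load 15/50]
  40 → shelf 3 (new)  [load 40/50]
  15 → shelf 2  [load 30/50]
  35 → shelf 4 (new)  [load 35/50]
  10 → shelf 1  [load 50/50]
  10 → shelf 3  [load 50/50]
  35 → shelf 5 (new)  [load 35/50]
  15 → shelf 4  [load 50/50]
  30 → shelf 6 (new)  [load 30/50]
  40 → shelf 7 (new)  [load 40/50]
  40 → shelf 8 (new)  [load 40/50]
  10 → shelf 7  [load 50/50]
8 shelves opened.

8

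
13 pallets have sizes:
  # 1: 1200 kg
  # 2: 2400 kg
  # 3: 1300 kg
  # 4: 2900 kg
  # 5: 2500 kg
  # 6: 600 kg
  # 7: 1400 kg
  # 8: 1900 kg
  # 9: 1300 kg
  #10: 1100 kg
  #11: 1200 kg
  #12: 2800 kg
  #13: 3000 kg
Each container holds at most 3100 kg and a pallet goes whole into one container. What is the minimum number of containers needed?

9

Total = 3000 + 2900 + 2800 + 2500 + 2400 + 1900 + 1400 + 1300 + 1300 + 1200 + 1200 + 1100 + 600 = 23600 kg.
Lower bound: ⌈23600/3100⌉ = 8 containers.
A packing using 9 containers:
  container 1: 3000 = 3000
  container 2: 2900 = 2900
  container 3: 2800 = 2800
  container 4: 2500 + 600 = 3100
  container 5: 2400 = 2400
  container 6: 1900 + 1200 = 3100
  container 7: 1400 + 1300 = 2700
  container 8: 1300 + 1200 = 2500
  container 9: 1100 = 1100
No arrangement into 8 containers stays within capacity, so 9 is optimal.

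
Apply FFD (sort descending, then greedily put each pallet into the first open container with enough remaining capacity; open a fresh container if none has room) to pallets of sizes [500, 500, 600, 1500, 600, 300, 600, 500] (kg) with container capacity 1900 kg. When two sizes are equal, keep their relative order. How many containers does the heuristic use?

Sorted descending: 1500, 600, 600, 600, 500, 500, 500, 300.
  1500 → container 1 (new)  [load 1500/1900]
  600 → container 2 (new)  [load 600/1900]
  600 → container 2  [load 1200/1900]
  600 → container 2  [load 1800/1900]
  500 → container 3 (new)  [load 500/1900]
  500 → container 3  [load 1000/1900]
  500 → container 3  [load 1500/1900]
  300 → container 1  [load 1800/1900]
3 containers opened.

3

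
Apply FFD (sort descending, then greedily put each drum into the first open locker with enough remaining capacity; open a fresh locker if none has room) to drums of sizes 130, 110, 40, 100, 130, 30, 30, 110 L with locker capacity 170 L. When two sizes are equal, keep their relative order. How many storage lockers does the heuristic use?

5

Sorted descending: 130, 130, 110, 110, 100, 40, 30, 30.
  130 → locker 1 (new)  [load 130/170]
  130 → locker 2 (new)  [load 130/170]
  110 → locker 3 (new)  [load 110/170]
  110 → locker 4 (new)  [load 110/170]
  100 → locker 5 (new)  [load 100/170]
  40 → locker 1  [load 170/170]
  30 → locker 2  [load 160/170]
  30 → locker 3  [load 140/170]
5 storage lockers opened.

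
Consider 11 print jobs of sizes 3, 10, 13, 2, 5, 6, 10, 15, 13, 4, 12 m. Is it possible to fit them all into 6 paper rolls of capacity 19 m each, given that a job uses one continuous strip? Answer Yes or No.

A valid assignment using 6 paper rolls:
  roll 1: 15 + 4 = 19
  roll 2: 13 + 6 = 19
  roll 3: 13 + 5 = 18
  roll 4: 12 + 3 + 2 = 17
  roll 5: 10 = 10
  roll 6: 10 = 10
Every load is within 19 m, so 6 paper rolls suffice.

Yes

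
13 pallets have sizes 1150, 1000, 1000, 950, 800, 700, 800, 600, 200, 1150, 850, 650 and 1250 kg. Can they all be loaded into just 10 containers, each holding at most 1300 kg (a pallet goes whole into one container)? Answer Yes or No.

No

Total = 11100 kg; ⌈11100/1300⌉ = 9.
10 pallets each exceed half the capacity and cannot share a container, forcing at least 10 containers.
The bound of 10 does not rule out 10, but exhaustive search shows no assignment into 10 containers of capacity 1300 kg exists — the minimum is 11.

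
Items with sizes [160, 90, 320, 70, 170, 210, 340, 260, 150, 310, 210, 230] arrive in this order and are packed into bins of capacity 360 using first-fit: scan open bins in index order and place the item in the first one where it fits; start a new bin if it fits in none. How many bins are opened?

  160 → bin 1 (new)  [load 160/360]
  90 → bin 1  [load 250/360]
  320 → bin 2 (new)  [load 320/360]
  70 → bin 1  [load 320/360]
  170 → bin 3 (new)  [load 170/360]
  210 → bin 4 (new)  [load 210/360]
  340 → bin 5 (new)  [load 340/360]
  260 → bin 6 (new)  [load 260/360]
  150 → bin 3  [load 320/360]
  310 → bin 7 (new)  [load 310/360]
  210 → bin 8 (new)  [load 210/360]
  230 → bin 9 (new)  [load 230/360]
9 bins opened.

9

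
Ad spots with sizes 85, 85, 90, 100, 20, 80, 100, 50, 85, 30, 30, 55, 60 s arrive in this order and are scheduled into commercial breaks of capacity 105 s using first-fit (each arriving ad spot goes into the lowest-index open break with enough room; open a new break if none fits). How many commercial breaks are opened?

  85 → break 1 (new)  [load 85/105]
  85 → break 2 (new)  [load 85/105]
  90 → break 3 (new)  [load 90/105]
  100 → break 4 (new)  [load 100/105]
  20 → break 1  [load 105/105]
  80 → break 5 (new)  [load 80/105]
  100 → break 6 (new)  [load 100/105]
  50 → break 7 (new)  [load 50/105]
  85 → break 8 (new)  [load 85/105]
  30 → break 7  [load 80/105]
  30 → break 9 (new)  [load 30/105]
  55 → break 9  [load 85/105]
  60 → break 10 (new)  [load 60/105]
10 commercial breaks opened.

10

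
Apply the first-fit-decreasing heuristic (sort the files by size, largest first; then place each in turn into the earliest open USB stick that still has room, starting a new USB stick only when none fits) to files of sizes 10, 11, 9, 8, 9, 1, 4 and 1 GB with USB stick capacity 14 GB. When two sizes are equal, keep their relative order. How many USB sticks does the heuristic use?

Sorted descending: 11, 10, 9, 9, 8, 4, 1, 1.
  11 → USB stick 1 (new)  [load 11/14]
  10 → USB stick 2 (new)  [load 10/14]
  9 → USB stick 3 (new)  [load 9/14]
  9 → USB stick 4 (new)  [load 9/14]
  8 → USB stick 5 (new)  [load 8/14]
  4 → USB stick 2  [load 14/14]
  1 → USB stick 1  [load 12/14]
  1 → USB stick 1  [load 13/14]
5 USB sticks opened.

5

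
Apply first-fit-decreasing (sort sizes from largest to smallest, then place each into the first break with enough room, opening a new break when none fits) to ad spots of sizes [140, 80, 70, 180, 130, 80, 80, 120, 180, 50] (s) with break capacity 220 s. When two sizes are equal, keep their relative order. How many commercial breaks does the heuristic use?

Sorted descending: 180, 180, 140, 130, 120, 80, 80, 80, 70, 50.
  180 → break 1 (new)  [load 180/220]
  180 → break 2 (new)  [load 180/220]
  140 → break 3 (new)  [load 140/220]
  130 → break 4 (new)  [load 130/220]
  120 → break 5 (new)  [load 120/220]
  80 → break 3  [load 220/220]
  80 → break 4  [load 210/220]
  80 → break 5  [load 200/220]
  70 → break 6 (new)  [load 70/220]
  50 → break 6  [load 120/220]
6 commercial breaks opened.

6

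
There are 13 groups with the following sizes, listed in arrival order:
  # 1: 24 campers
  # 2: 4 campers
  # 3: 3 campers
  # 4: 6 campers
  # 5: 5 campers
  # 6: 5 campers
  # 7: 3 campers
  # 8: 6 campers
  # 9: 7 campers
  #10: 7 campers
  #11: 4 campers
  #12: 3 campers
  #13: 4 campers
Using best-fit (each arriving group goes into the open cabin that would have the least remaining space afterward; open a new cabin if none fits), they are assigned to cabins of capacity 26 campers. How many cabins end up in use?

  24 → cabin 1 (new)  [load 24/26]
  4 → cabin 2 (new)  [load 4/26]
  3 → cabin 2  [load 7/26]
  6 → cabin 2  [load 13/26]
  5 → cabin 2  [load 18/26]
  5 → cabin 2  [load 23/26]
  3 → cabin 2  [load 26/26]
  6 → cabin 3 (new)  [load 6/26]
  7 → cabin 3  [load 13/26]
  7 → cabin 3  [load 20/26]
  4 → cabin 3  [load 24/26]
  3 → cabin 4 (new)  [load 3/26]
  4 → cabin 4  [load 7/26]
4 cabins opened.

4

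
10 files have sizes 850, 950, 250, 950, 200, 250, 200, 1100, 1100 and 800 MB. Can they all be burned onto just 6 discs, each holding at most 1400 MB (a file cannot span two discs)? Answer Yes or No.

Yes

A valid assignment using 6 discs:
  disc 1: 1100 + 250 = 1350
  disc 2: 1100 + 250 = 1350
  disc 3: 950 + 200 + 200 = 1350
  disc 4: 950 = 950
  disc 5: 850 = 850
  disc 6: 800 = 800
Every load is within 1400 MB, so 6 discs suffice.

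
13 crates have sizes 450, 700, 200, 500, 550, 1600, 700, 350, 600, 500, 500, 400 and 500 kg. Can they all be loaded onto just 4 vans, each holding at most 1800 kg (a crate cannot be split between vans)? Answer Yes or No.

No

Total = 7550 kg; ⌈7550/1800⌉ = 5.
At least 5 vans are required, but only 4 are allowed.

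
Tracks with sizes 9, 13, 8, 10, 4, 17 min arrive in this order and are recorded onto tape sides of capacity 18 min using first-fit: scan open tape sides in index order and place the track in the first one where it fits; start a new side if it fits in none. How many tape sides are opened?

  9 → side 1 (new)  [load 9/18]
  13 → side 2 (new)  [load 13/18]
  8 → side 1  [load 17/18]
  10 → side 3 (new)  [load 10/18]
  4 → side 2  [load 17/18]
  17 → side 4 (new)  [load 17/18]
4 tape sides opened.

4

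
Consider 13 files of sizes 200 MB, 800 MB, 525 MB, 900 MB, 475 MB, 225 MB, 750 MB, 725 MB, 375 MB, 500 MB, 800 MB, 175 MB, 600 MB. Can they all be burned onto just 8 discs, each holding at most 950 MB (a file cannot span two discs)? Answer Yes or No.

Total = 7050 MB; ⌈7050/950⌉ = 8.
The bound of 8 does not rule out 8, but exhaustive search shows no assignment into 8 discs of capacity 950 MB exists — the minimum is 9.

No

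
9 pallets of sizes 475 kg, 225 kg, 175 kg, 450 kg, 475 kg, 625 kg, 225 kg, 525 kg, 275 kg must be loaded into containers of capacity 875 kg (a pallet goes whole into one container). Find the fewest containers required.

5

Total = 625 + 525 + 475 + 475 + 450 + 275 + 225 + 225 + 175 = 3450 kg.
Lower bound: ⌈3450/875⌉ = 4 containers.
Also, 5 pallets each exceed 875/2 kg, and no two of those can share a container, so at least 5 containers are needed.
A packing using 5 containers:
  container 1: 625 + 225 = 850
  container 2: 525 + 275 = 800
  container 3: 475 + 225 + 175 = 875
  container 4: 475 = 475
  container 5: 450 = 450
This matches the lower bound, so 5 is optimal.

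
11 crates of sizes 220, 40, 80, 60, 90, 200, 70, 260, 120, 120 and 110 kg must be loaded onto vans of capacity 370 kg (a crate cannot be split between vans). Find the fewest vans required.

4

Total = 260 + 220 + 200 + 120 + 120 + 110 + 90 + 80 + 70 + 60 + 40 = 1370 kg.
Lower bound: ⌈1370/370⌉ = 4 vans.
A packing using 4 vans:
  van 1: 260 + 110 = 370
  van 2: 220 + 120 = 340
  van 3: 200 + 120 + 40 = 360
  van 4: 90 + 80 + 70 + 60 = 300
This matches the lower bound, so 4 is optimal.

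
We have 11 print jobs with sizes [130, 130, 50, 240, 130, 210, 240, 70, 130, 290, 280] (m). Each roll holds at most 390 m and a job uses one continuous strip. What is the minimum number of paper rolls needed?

6

Total = 290 + 280 + 240 + 240 + 210 + 130 + 130 + 130 + 130 + 70 + 50 = 1900 m.
Lower bound: ⌈1900/390⌉ = 5 paper rolls.
A packing using 6 paper rolls:
  roll 1: 290 + 70 = 360
  roll 2: 280 + 50 = 330
  roll 3: 240 + 130 = 370
  roll 4: 240 + 130 = 370
  roll 5: 210 + 130 = 340
  roll 6: 130 = 130
No arrangement into 5 paper rolls stays within capacity, so 6 is optimal.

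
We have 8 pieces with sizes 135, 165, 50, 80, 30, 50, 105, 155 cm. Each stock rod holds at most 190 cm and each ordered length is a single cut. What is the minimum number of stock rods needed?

5

Total = 165 + 155 + 135 + 105 + 80 + 50 + 50 + 30 = 770 cm.
Lower bound: ⌈770/190⌉ = 5 stock rods.
A packing using 5 stock rods:
  stock rod 1: 165 = 165
  stock rod 2: 155 + 30 = 185
  stock rod 3: 135 + 50 = 185
  stock rod 4: 105 + 80 = 185
  stock rod 5: 50 = 50
This matches the lower bound, so 5 is optimal.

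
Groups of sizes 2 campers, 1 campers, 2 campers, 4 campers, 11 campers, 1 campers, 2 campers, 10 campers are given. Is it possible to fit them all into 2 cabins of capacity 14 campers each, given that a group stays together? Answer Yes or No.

No

Total = 33 campers; ⌈33/14⌉ = 3.
At least 3 cabins are required, but only 2 are allowed.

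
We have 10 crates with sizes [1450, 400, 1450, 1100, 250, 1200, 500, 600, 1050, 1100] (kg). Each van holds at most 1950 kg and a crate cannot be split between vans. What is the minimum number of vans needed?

Total = 1450 + 1450 + 1200 + 1100 + 1100 + 1050 + 600 + 500 + 400 + 250 = 9100 kg.
Lower bound: ⌈9100/1950⌉ = 5 vans.
Also, 6 crates each exceed 975 kg, and no two of those can share a van, so at least 6 vans are needed.
A packing using 6 vans:
  van 1: 1450 + 500 = 1950
  van 2: 1450 + 400 = 1850
  van 3: 1200 + 600 = 1800
  van 4: 1100 + 250 = 1350
  van 5: 1100 = 1100
  van 6: 1050 = 1050
This matches the lower bound, so 6 is optimal.

6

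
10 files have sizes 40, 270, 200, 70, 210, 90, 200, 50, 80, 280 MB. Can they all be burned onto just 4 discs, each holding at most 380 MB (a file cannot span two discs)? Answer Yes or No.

Total = 1490 MB; ⌈1490/380⌉ = 4.
5 files each exceed half the capacity and cannot share a disc, forcing at least 5 discs.
At least 5 discs are required, but only 4 are allowed.

No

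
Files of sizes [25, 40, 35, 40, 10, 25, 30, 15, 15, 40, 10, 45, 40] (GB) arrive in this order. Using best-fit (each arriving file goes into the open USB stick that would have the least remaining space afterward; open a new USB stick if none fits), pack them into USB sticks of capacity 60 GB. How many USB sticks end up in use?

  25 → USB stick 1 (new)  [load 25/60]
  40 → USB stick 2 (new)  [load 40/60]
  35 → USB stick 1  [load 60/60]
  40 → USB stick 3 (new)  [load 40/60]
  10 → USB stick 2  [load 50/60]
  25 → USB stick 4 (new)  [load 25/60]
  30 → USB stick 4  [load 55/60]
  15 → USB stick 3  [load 55/60]
  15 → USB stick 5 (new)  [load 15/60]
  40 → USB stick 5  [load 55/60]
  10 → USB stick 2  [load 60/60]
  45 → USB stick 6 (new)  [load 45/60]
  40 → USB stick 7 (new)  [load 40/60]
7 USB sticks opened.

7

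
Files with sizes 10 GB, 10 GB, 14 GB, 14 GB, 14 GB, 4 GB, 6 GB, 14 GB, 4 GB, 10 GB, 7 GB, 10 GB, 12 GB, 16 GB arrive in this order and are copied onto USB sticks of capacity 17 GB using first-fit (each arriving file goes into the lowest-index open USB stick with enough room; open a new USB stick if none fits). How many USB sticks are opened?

  10 → USB stick 1 (new)  [load 10/17]
  10 → USB stick 2 (new)  [load 10/17]
  14 → USB stick 3 (new)  [load 14/17]
  14 → USB stick 4 (new)  [load 14/17]
  14 → USB stick 5 (new)  [load 14/17]
  4 → USB stick 1  [load 14/17]
  6 → USB stick 2  [load 16/17]
  14 → USB stick 6 (new)  [load 14/17]
  4 → USB stick 7 (new)  [load 4/17]
  10 → USB stick 7  [load 14/17]
  7 → USB stick 8 (new)  [load 7/17]
  10 → USB stick 8  [load 17/17]
  12 → USB stick 9 (new)  [load 12/17]
  16 → USB stick 10 (new)  [load 16/17]
10 USB sticks opened.

10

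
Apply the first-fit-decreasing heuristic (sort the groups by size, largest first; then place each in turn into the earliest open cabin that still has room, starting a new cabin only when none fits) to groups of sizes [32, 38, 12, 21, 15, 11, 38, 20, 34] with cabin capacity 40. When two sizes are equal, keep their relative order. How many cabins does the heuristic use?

Sorted descending: 38, 38, 34, 32, 21, 20, 15, 12, 11.
  38 → cabin 1 (new)  [load 38/40]
  38 → cabin 2 (new)  [load 38/40]
  34 → cabin 3 (new)  [load 34/40]
  32 → cabin 4 (new)  [load 32/40]
  21 → cabin 5 (new)  [load 21/40]
  20 → cabin 6 (new)  [load 20/40]
  15 → cabin 5  [load 36/40]
  12 → cabin 6  [load 32/40]
  11 → cabin 7 (new)  [load 11/40]
7 cabins opened.

7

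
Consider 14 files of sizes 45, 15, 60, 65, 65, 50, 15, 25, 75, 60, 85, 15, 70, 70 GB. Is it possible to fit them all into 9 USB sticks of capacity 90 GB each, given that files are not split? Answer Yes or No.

No

Total = 715 GB; ⌈715/90⌉ = 8.
9 files each exceed half the capacity and cannot share a USB stick, forcing at least 9 USB sticks.
The bound of 9 does not rule out 9, but exhaustive search shows no assignment into 9 USB sticks of capacity 90 GB exists — the minimum is 10.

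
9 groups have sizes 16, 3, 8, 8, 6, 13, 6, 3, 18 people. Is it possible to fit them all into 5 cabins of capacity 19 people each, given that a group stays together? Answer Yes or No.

Yes

A valid assignment using 5 cabins:
  cabin 1: 18 = 18
  cabin 2: 16 + 3 = 19
  cabin 3: 13 + 6 = 19
  cabin 4: 8 + 8 + 3 = 19
  cabin 5: 6 = 6
Every load is within 19 people, so 5 cabins suffice.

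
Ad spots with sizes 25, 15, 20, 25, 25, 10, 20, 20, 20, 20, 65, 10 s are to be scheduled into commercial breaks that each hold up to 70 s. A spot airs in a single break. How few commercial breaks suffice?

4

Total = 65 + 25 + 25 + 25 + 20 + 20 + 20 + 20 + 20 + 15 + 10 + 10 = 275 s.
Lower bound: ⌈275/70⌉ = 4 commercial breaks.
A packing using 4 commercial breaks:
  break 1: 65 = 65
  break 2: 25 + 25 + 20 = 70
  break 3: 25 + 20 + 15 + 10 = 70
  break 4: 20 + 20 + 20 + 10 = 70
This matches the lower bound, so 4 is optimal.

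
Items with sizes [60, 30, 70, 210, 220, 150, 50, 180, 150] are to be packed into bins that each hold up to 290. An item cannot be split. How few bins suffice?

Total = 220 + 210 + 180 + 150 + 150 + 70 + 60 + 50 + 30 = 1120.
Lower bound: ⌈1120/290⌉ = 4 bins.
Also, 5 items each exceed 145, and no two of those can share a bin, so at least 5 bins are needed.
A packing using 5 bins:
  bin 1: 220 + 70 = 290
  bin 2: 210 + 60 = 270
  bin 3: 180 + 50 + 30 = 260
  bin 4: 150 = 150
  bin 5: 150 = 150
This matches the lower bound, so 5 is optimal.

5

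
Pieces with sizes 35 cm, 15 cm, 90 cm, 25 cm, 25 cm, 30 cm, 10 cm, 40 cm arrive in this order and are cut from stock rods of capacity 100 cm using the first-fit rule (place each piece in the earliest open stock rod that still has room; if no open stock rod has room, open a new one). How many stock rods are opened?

  35 → stock rod 1 (new)  [load 35/100]
  15 → stock rod 1  [load 50/100]
  90 → stock rod 2 (new)  [load 90/100]
  25 → stock rod 1  [load 75/100]
  25 → stock rod 1  [load 100/100]
  30 → stock rod 3 (new)  [load 30/100]
  10 → stock rod 2  [load 100/100]
  40 → stock rod 3  [load 70/100]
3 stock rods opened.

3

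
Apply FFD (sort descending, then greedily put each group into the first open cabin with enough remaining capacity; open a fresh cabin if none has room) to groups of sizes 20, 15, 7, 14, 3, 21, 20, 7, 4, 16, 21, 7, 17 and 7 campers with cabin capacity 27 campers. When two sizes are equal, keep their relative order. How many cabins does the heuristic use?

8

Sorted descending: 21, 21, 20, 20, 17, 16, 15, 14, 7, 7, 7, 7, 4, 3.
  21 → cabin 1 (new)  [load 21/27]
  21 → cabin 2 (new)  [load 21/27]
  20 → cabin 3 (new)  [load 20/27]
  20 → cabin 4 (new)  [load 20/27]
  17 → cabin 5 (new)  [load 17/27]
  16 → cabin 6 (new)  [load 16/27]
  15 → cabin 7 (new)  [load 15/27]
  14 → cabin 8 (new)  [load 14/27]
  7 → cabin 3  [load 27/27]
  7 → cabin 4  [load 27/27]
  7 → cabin 5  [load 24/27]
  7 → cabin 6  [load 23/27]
  4 → cabin 1  [load 25/27]
  3 → cabin 2  [load 24/27]
8 cabins opened.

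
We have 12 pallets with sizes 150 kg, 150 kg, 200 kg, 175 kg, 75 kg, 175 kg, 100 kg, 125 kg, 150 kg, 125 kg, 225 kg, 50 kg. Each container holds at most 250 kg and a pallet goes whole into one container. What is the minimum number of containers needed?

8

Total = 225 + 200 + 175 + 175 + 150 + 150 + 150 + 125 + 125 + 100 + 75 + 50 = 1700 kg.
Lower bound: ⌈1700/250⌉ = 7 containers.
A packing using 8 containers:
  container 1: 225 = 225
  container 2: 200 + 50 = 250
  container 3: 175 + 75 = 250
  container 4: 175 = 175
  container 5: 150 + 100 = 250
  container 6: 150 = 150
  container 7: 150 = 150
  container 8: 125 + 125 = 250
No arrangement into 7 containers stays within capacity, so 8 is optimal.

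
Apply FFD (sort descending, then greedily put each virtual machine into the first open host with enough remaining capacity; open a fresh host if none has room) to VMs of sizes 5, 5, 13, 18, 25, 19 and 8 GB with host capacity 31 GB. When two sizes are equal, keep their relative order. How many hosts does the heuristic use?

Sorted descending: 25, 19, 18, 13, 8, 5, 5.
  25 → host 1 (new)  [load 25/31]
  19 → host 2 (new)  [load 19/31]
  18 → host 3 (new)  [load 18/31]
  13 → host 3  [load 31/31]
  8 → host 2  [load 27/31]
  5 → host 1  [load 30/31]
  5 → host 4 (new)  [load 5/31]
4 hosts opened.

4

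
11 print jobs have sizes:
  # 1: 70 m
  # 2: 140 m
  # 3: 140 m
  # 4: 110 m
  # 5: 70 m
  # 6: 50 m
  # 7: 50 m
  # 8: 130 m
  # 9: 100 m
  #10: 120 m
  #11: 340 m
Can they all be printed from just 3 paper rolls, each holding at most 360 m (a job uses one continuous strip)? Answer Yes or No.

Total = 1320 m; ⌈1320/360⌉ = 4.
At least 4 paper rolls are required, but only 3 are allowed.

No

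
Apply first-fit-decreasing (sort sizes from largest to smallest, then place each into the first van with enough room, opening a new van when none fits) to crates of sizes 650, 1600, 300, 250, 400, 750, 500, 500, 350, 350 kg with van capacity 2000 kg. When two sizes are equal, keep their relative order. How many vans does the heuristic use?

3

Sorted descending: 1600, 750, 650, 500, 500, 400, 350, 350, 300, 250.
  1600 → van 1 (new)  [load 1600/2000]
  750 → van 2 (new)  [load 750/2000]
  650 → van 2  [load 1400/2000]
  500 → van 2  [load 1900/2000]
  500 → van 3 (new)  [load 500/2000]
  400 → van 1  [load 2000/2000]
  350 → van 3  [load 850/2000]
  350 → van 3  [load 1200/2000]
  300 → van 3  [load 1500/2000]
  250 → van 3  [load 1750/2000]
3 vans opened.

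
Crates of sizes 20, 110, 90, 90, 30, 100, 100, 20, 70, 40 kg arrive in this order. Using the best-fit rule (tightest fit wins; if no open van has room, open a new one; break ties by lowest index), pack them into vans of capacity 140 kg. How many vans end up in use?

  20 → van 1 (new)  [load 20/140]
  110 → van 1  [load 130/140]
  90 → van 2 (new)  [load 90/140]
  90 → van 3 (new)  [load 90/140]
  30 → van 2  [load 120/140]
  100 → van 4 (new)  [load 100/140]
  100 → van 5 (new)  [load 100/140]
  20 → van 2  [load 140/140]
  70 → van 6 (new)  [load 70/140]
  40 → van 4  [load 140/140]
6 vans opened.

6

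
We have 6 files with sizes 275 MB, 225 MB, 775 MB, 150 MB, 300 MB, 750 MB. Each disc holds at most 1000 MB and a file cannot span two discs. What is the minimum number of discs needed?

Total = 775 + 750 + 300 + 275 + 225 + 150 = 2475 MB.
Lower bound: ⌈2475/1000⌉ = 3 discs.
A packing using 3 discs:
  disc 1: 775 + 225 = 1000
  disc 2: 750 + 150 = 900
  disc 3: 300 + 275 = 575
This matches the lower bound, so 3 is optimal.

3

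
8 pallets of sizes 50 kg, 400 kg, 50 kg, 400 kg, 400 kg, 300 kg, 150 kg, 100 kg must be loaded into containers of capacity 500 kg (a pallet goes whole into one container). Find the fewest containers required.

Total = 400 + 400 + 400 + 300 + 150 + 100 + 50 + 50 = 1850 kg.
Lower bound: ⌈1850/500⌉ = 4 containers.
A packing using 4 containers:
  container 1: 400 + 100 = 500
  container 2: 400 + 50 + 50 = 500
  container 3: 400 = 400
  container 4: 300 + 150 = 450
This matches the lower bound, so 4 is optimal.

4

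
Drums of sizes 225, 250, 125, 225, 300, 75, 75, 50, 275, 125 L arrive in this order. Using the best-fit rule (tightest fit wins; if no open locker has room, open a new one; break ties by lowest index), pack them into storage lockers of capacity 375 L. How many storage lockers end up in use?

5

  225 → locker 1 (new)  [load 225/375]
  250 → locker 2 (new)  [load 250/375]
  125 → locker 2  [load 375/375]
  225 → locker 3 (new)  [load 225/375]
  300 → locker 4 (new)  [load 300/375]
  75 → locker 4  [load 375/375]
  75 → locker 1  [load 300/375]
  50 → locker 1  [load 350/375]
  275 → locker 5 (new)  [load 275/375]
  125 → locker 3  [load 350/375]
5 storage lockers opened.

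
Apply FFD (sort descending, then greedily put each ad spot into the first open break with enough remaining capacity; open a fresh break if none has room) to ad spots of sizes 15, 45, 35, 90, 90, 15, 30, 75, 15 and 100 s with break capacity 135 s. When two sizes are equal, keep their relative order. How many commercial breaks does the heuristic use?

Sorted descending: 100, 90, 90, 75, 45, 35, 30, 15, 15, 15.
  100 → break 1 (new)  [load 100/135]
  90 → break 2 (new)  [load 90/135]
  90 → break 3 (new)  [load 90/135]
  75 → break 4 (new)  [load 75/135]
  45 → break 2  [load 135/135]
  35 → break 1  [load 135/135]
  30 → break 3  [load 120/135]
  15 → break 3  [load 135/135]
  15 → break 4  [load 90/135]
  15 → break 4  [load 105/135]
4 commercial breaks opened.

4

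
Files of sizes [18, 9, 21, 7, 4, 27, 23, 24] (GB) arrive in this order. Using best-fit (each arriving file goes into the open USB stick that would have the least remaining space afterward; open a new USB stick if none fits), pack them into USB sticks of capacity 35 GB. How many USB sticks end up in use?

5

  18 → USB stick 1 (new)  [load 18/35]
  9 → USB stick 1  [load 27/35]
  21 → USB stick 2 (new)  [load 21/35]
  7 → USB stick 1  [load 34/35]
  4 → USB stick 2  [load 25/35]
  27 → USB stick 3 (new)  [load 27/35]
  23 → USB stick 4 (new)  [load 23/35]
  24 → USB stick 5 (new)  [load 24/35]
5 USB sticks opened.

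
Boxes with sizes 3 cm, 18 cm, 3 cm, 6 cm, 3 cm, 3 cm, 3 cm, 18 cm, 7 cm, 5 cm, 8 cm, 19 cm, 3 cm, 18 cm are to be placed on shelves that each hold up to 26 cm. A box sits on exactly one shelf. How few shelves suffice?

Total = 19 + 18 + 18 + 18 + 8 + 7 + 6 + 5 + 3 + 3 + 3 + 3 + 3 + 3 = 117 cm.
Lower bound: ⌈117/26⌉ = 5 shelves.
A packing using 5 shelves:
  shelf 1: 19 + 7 = 26
  shelf 2: 18 + 8 = 26
  shelf 3: 18 + 6 = 24
  shelf 4: 18 + 5 + 3 = 26
  shelf 5: 3 + 3 + 3 + 3 + 3 = 15
This matches the lower bound, so 5 is optimal.

5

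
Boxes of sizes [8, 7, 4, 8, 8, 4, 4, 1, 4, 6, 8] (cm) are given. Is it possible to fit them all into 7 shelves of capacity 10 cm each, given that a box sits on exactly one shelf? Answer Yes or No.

No

Total = 62 cm; ⌈62/10⌉ = 7.
The bound of 7 does not rule out 7, but exhaustive search shows no assignment into 7 shelves of capacity 10 cm exists — the minimum is 8.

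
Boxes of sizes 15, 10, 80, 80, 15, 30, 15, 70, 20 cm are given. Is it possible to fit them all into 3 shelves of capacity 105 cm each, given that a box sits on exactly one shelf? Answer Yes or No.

Total = 335 cm; ⌈335/105⌉ = 4.
At least 4 shelves are required, but only 3 are allowed.

No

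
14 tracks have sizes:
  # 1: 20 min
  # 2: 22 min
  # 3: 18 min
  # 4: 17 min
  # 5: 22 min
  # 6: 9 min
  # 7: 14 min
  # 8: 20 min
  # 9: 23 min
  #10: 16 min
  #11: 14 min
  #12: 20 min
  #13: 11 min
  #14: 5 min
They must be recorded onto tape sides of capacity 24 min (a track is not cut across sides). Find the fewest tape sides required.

12

Total = 23 + 22 + 22 + 20 + 20 + 20 + 18 + 17 + 16 + 14 + 14 + 11 + 9 + 5 = 231 min.
Lower bound: ⌈231/24⌉ = 10 tape sides.
Also, 11 tracks each exceed 12 min, and no two of those can share a side, so at least 11 tape sides are needed.
A packing using 12 tape sides:
  side 1: 23 = 23
  side 2: 22 = 22
  side 3: 22 = 22
  side 4: 20 = 20
  side 5: 20 = 20
  side 6: 20 = 20
  side 7: 18 + 5 = 23
  side 8: 17 = 17
  side 9: 16 = 16
  side 10: 14 + 9 = 23
  side 11: 14 = 14
  side 12: 11 = 11
No arrangement into 11 tape sides stays within capacity, so 12 is optimal.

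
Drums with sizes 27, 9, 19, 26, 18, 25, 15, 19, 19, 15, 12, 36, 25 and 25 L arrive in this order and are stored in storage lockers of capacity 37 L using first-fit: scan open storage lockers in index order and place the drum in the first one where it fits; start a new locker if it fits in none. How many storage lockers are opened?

  27 → locker 1 (new)  [load 27/37]
  9 → locker 1  [load 36/37]
  19 → locker 2 (new)  [load 19/37]
  26 → locker 3 (new)  [load 26/37]
  18 → locker 2  [load 37/37]
  25 → locker 4 (new)  [load 25/37]
  15 → locker 5 (new)  [load 15/37]
  19 → locker 5  [load 34/37]
  19 → locker 6 (new)  [load 19/37]
  15 → locker 6  [load 34/37]
  12 → locker 4  [load 37/37]
  36 → locker 7 (new)  [load 36/37]
  25 → locker 8 (new)  [load 25/37]
  25 → locker 9 (new)  [load 25/37]
9 storage lockers opened.

9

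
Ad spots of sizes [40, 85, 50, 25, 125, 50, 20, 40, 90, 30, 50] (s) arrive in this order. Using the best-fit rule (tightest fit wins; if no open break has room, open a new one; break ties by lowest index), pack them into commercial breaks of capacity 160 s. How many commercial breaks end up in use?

  40 → break 1 (new)  [load 40/160]
  85 → break 1  [load 125/160]
  50 → break 2 (new)  [load 50/160]
  25 → break 1  [load 150/160]
  125 → break 3 (new)  [load 125/160]
  50 → break 2  [load 100/160]
  20 → break 3  [load 145/160]
  40 → break 2  [load 140/160]
  90 → break 4 (new)  [load 90/160]
  30 → break 4  [load 120/160]
  50 → break 5 (new)  [load 50/160]
5 commercial breaks opened.

5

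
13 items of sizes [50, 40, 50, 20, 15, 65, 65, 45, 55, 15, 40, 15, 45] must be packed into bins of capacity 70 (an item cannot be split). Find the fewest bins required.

Total = 65 + 65 + 55 + 50 + 50 + 45 + 45 + 40 + 40 + 20 + 15 + 15 + 15 = 520.
Lower bound: ⌈520/70⌉ = 8 bins.
Also, 9 items each exceed 35, and no two of those can share a bin, so at least 9 bins are needed.
A packing using 9 bins:
  bin 1: 65 = 65
  bin 2: 65 = 65
  bin 3: 55 + 15 = 70
  bin 4: 50 + 20 = 70
  bin 5: 50 + 15 = 65
  bin 6: 45 + 15 = 60
  bin 7: 45 = 45
  bin 8: 40 = 40
  bin 9: 40 = 40
This matches the lower bound, so 9 is optimal.

9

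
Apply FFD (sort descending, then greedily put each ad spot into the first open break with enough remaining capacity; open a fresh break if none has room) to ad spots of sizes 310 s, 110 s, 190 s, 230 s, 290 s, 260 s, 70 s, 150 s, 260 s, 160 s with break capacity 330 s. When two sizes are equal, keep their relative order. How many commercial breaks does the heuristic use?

7

Sorted descending: 310, 290, 260, 260, 230, 190, 160, 150, 110, 70.
  310 → break 1 (new)  [load 310/330]
  290 → break 2 (new)  [load 290/330]
  260 → break 3 (new)  [load 260/330]
  260 → break 4 (new)  [load 260/330]
  230 → break 5 (new)  [load 230/330]
  190 → break 6 (new)  [load 190/330]
  160 → break 7 (new)  [load 160/330]
  150 → break 7  [load 310/330]
  110 → break 6  [load 300/330]
  70 → break 3  [load 330/330]
7 commercial breaks opened.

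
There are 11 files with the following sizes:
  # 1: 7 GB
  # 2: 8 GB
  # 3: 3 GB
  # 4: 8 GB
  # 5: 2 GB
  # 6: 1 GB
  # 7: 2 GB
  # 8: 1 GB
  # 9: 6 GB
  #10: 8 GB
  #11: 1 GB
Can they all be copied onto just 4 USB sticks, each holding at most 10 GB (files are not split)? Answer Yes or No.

Total = 47 GB; ⌈47/10⌉ = 5.
At least 5 USB sticks are required, but only 4 are allowed.

No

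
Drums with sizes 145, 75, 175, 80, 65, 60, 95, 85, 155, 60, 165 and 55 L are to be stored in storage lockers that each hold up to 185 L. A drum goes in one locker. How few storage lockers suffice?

8

Total = 175 + 165 + 155 + 145 + 95 + 85 + 80 + 75 + 65 + 60 + 60 + 55 = 1215 L.
Lower bound: ⌈1215/185⌉ = 7 storage lockers.
A packing using 8 storage lockers:
  locker 1: 175 = 175
  locker 2: 165 = 165
  locker 3: 155 = 155
  locker 4: 145 = 145
  locker 5: 95 + 85 = 180
  locker 6: 80 + 75 = 155
  locker 7: 65 + 60 + 60 = 185
  locker 8: 55 = 55
No arrangement into 7 storage lockers stays within capacity, so 8 is optimal.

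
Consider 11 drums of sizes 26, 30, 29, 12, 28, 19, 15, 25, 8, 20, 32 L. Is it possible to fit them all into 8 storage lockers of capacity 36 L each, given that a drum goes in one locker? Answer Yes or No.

A valid assignment using 8 storage lockers:
  locker 1: 32 = 32
  locker 2: 30 = 30
  locker 3: 29 = 29
  locker 4: 28 + 8 = 36
  locker 5: 26 = 26
  locker 6: 25 = 25
  locker 7: 20 + 15 = 35
  locker 8: 19 + 12 = 31
Every load is within 36 L, so 8 storage lockers suffice.

Yes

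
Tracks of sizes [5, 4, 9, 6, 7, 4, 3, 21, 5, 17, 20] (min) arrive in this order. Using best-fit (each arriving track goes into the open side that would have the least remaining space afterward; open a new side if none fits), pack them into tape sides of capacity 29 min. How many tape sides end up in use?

  5 → side 1 (new)  [load 5/29]
  4 → side 1  [load 9/29]
  9 → side 1  [load 18/29]
  6 → side 1  [load 24/29]
  7 → side 2 (new)  [load 7/29]
  4 → side 1  [load 28/29]
  3 → side 2  [load 10/29]
  21 → side 3 (new)  [load 21/29]
  5 → side 3  [load 26/29]
  17 → side 2  [load 27/29]
  20 → side 4 (new)  [load 20/29]
4 tape sides opened.

4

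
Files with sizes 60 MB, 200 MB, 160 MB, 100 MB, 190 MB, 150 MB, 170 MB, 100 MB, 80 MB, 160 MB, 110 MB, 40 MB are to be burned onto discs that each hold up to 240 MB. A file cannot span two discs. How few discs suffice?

8

Total = 200 + 190 + 170 + 160 + 160 + 150 + 110 + 100 + 100 + 80 + 60 + 40 = 1520 MB.
Lower bound: ⌈1520/240⌉ = 7 discs.
A packing using 8 discs:
  disc 1: 200 + 40 = 240
  disc 2: 190 = 190
  disc 3: 170 + 60 = 230
  disc 4: 160 + 80 = 240
  disc 5: 160 = 160
  disc 6: 150 = 150
  disc 7: 110 + 100 = 210
  disc 8: 100 = 100
No arrangement into 7 discs stays within capacity, so 8 is optimal.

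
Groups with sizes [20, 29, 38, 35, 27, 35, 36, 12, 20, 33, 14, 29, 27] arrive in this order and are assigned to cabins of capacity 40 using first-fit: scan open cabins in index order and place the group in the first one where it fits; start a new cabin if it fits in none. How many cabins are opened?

11

  20 → cabin 1 (new)  [load 20/40]
  29 → cabin 2 (new)  [load 29/40]
  38 → cabin 3 (new)  [load 38/40]
  35 → cabin 4 (new)  [load 35/40]
  27 → cabin 5 (new)  [load 27/40]
  35 → cabin 6 (new)  [load 35/40]
  36 → cabin 7 (new)  [load 36/40]
  12 → cabin 1  [load 32/40]
  20 → cabin 8 (new)  [load 20/40]
  33 → cabin 9 (new)  [load 33/40]
  14 → cabin 8  [load 34/40]
  29 → cabin 10 (new)  [load 29/40]
  27 → cabin 11 (new)  [load 27/40]
11 cabins opened.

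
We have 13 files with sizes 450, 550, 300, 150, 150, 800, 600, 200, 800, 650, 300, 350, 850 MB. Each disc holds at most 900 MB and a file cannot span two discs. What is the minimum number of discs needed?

8

Total = 850 + 800 + 800 + 650 + 600 + 550 + 450 + 350 + 300 + 300 + 200 + 150 + 150 = 6150 MB.
Lower bound: ⌈6150/900⌉ = 7 discs.
A packing using 8 discs:
  disc 1: 850 = 850
  disc 2: 800 = 800
  disc 3: 800 = 800
  disc 4: 650 + 200 = 850
  disc 5: 600 + 300 = 900
  disc 6: 550 + 350 = 900
  disc 7: 450 + 300 + 150 = 900
  disc 8: 150 = 150
No arrangement into 7 discs stays within capacity, so 8 is optimal.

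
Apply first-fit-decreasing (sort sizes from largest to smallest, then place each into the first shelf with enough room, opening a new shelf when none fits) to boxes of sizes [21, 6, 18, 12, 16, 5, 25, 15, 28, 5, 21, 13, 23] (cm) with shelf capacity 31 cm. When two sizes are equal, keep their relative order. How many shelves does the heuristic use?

8

Sorted descending: 28, 25, 23, 21, 21, 18, 16, 15, 13, 12, 6, 5, 5.
  28 → shelf 1 (new)  [load 28/31]
  25 → shelf 2 (new)  [load 25/31]
  23 → shelf 3 (new)  [load 23/31]
  21 → shelf 4 (new)  [load 21/31]
  21 → shelf 5 (new)  [load 21/31]
  18 → shelf 6 (new)  [load 18/31]
  16 → shelf 7 (new)  [load 16/31]
  15 → shelf 7  [load 31/31]
  13 → shelf 6  [load 31/31]
  12 → shelf 8 (new)  [load 12/31]
  6 → shelf 2  [load 31/31]
  5 → shelf 3  [load 28/31]
  5 → shelf 4  [load 26/31]
8 shelves opened.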